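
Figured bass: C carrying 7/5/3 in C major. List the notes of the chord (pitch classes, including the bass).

A third above C in this key is E.
A fifth above C in this key is G.
A seventh above C in this key is B.
Together with the bass C, this spells C major seventh in root position.

C, E, G, B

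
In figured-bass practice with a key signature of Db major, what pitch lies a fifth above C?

Gb

Counting 4 letter steps above C lands on G; in Db major, that letter is Gb.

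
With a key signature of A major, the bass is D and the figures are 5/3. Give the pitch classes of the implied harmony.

A third above D in this key is F#.
A fifth above D in this key is A.
Together with the bass D, this spells D major in root position.

D, F#, A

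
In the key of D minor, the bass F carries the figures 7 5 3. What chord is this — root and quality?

The figures 7 5 3 indicate a seventh chord in root position.
In root position the bass is the root, so the root is F.
The chord tones are F, A, C, E, giving F major seventh.

F major seventh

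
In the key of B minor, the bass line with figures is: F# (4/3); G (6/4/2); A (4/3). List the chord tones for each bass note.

F#, A, B, D | G, A, C#, E | A, C#, D, F#

F# (6/4/3): F#, A, B, D.
G (6/4/2): G, A, C#, E.
A (6/4/3): A, C#, D, F#.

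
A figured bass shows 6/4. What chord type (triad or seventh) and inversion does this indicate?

triad, second inversion

Intervals of 6/4 above the bass form a triad; the bass is the fifth, so this is second inversion.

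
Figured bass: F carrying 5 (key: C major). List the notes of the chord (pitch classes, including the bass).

The written figures 5 are shorthand for 5/3: the 3 is implied.
A third above F in this key is A.
A fifth above F in this key is C.
Together with the bass F, this spells F major in root position.

F, A, C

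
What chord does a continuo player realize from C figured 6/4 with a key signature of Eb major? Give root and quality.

F minor

The figures 6/4 indicate a triad in second inversion.
In second inversion the root lies a fourth above the bass: a fourth above C in Eb major is F.
The chord tones are C, F, Ab, giving F minor.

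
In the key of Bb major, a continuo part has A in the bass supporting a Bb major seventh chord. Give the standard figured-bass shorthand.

4/2

A is the seventh of Bb major seventh, so the chord is in third inversion.
A seventh chord in third inversion is figured 6/4/2, conventionally abbreviated 4/2.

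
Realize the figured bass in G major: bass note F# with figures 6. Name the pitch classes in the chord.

F#, A, D

The written figures 6 are shorthand for 6/3: the 3 is implied.
A third above F# in this key is A.
A sixth above F# in this key is D.
Together with the bass F#, this spells D major in first inversion.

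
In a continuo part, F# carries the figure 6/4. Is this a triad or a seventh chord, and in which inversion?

triad, second inversion

Intervals of 6/4 above the bass form a triad; the bass is the fifth, so this is second inversion.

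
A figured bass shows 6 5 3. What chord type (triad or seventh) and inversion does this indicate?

seventh chord, first inversion

Intervals of 6/5/3 above the bass form a seventh chord; the bass is the third, so this is first inversion.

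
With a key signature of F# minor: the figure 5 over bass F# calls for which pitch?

Counting 4 letter steps above F# lands on C; in F# minor, that letter is C#.

C#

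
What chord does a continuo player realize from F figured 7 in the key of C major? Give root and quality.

The figures 7 indicate a seventh chord in root position.
In root position the bass is the root, so the root is F.
The chord tones are F, A, C, E, giving F major seventh.

F major seventh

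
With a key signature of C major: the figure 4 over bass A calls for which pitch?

D

Counting 3 letter steps above A lands on D; in C major, that letter is D.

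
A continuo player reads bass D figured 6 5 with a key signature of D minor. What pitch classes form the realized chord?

D, F, A, Bb

The written figures 6 5 are shorthand for 6/5/3: the 3 is implied.
A third above D in this key is F.
A fifth above D in this key is A.
A sixth above D in this key is Bb.
Together with the bass D, this spells Bb major seventh in first inversion.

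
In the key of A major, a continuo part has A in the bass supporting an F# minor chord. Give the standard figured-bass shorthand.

A is the third of F# minor, so the chord is in first inversion.
A triad in first inversion is figured 6/3, conventionally abbreviated 6.

6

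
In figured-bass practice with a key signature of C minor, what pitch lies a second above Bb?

C

Counting 1 letter step above Bb lands on C; in C minor, that letter is C.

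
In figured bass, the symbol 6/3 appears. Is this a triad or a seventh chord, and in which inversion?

Intervals of 6/3 above the bass form a triad; the bass is the third, so this is first inversion.

triad, first inversion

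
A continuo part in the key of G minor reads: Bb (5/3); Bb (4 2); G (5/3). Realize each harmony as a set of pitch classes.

Bb (5/3): Bb, D, F.
Bb (6/4/2): Bb, C, Eb, G.
G (5/3): G, Bb, D.

Bb, D, F | Bb, C, Eb, G | G, Bb, D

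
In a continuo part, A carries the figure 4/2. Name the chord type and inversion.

4/2 is shorthand for 6/4/2.
Intervals of 6/4/2 above the bass form a seventh chord; the bass is the seventh, so this is third inversion.

seventh chord, third inversion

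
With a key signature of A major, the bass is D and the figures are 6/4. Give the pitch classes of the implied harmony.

D, G#, B

A fourth above D in this key is G#.
A sixth above D in this key is B.
Together with the bass D, this spells G# diminished in second inversion.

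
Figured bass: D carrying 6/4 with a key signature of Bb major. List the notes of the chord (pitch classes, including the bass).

D, G, Bb

A fourth above D in this key is G.
A sixth above D in this key is Bb.
Together with the bass D, this spells G minor in second inversion.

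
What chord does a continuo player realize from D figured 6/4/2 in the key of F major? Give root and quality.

The figures 6/4/2 indicate a seventh chord in third inversion.
In third inversion the root lies a second above the bass: a second above D in F major is E.
The chord tones are D, E, G, Bb, giving E half-diminished seventh.

E half-diminished seventh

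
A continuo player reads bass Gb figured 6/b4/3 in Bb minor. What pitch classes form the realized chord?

Gb, Bb, Cb, Eb

A third above Gb in this key is Bb.
A fourth above Gb in this key is C, lowered to Cb by the flat.
A sixth above Gb in this key is Eb.
Together with the bass Gb, this spells Cb major seventh in second inversion.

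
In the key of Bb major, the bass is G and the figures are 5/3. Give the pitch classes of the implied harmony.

A third above G in this key is Bb.
A fifth above G in this key is D.
Together with the bass G, this spells G minor in root position.

G, Bb, D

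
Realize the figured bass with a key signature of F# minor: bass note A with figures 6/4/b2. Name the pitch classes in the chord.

A, Bb, D, F#

A second above A in this key is B, lowered to Bb by the flat.
A fourth above A in this key is D.
A sixth above A in this key is F#.
Together with the bass A, this spells Bb augmented major seventh in third inversion.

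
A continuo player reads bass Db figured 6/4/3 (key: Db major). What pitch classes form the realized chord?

Db, F, Gb, Bb

A third above Db in this key is F.
A fourth above Db in this key is Gb.
A sixth above Db in this key is Bb.
Together with the bass Db, this spells Gb major seventh in second inversion.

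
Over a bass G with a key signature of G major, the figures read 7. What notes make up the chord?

G, B, D, F#

The written figures 7 are shorthand for 7/5/3: the 5/3 are implied.
A third above G in this key is B.
A fifth above G in this key is D.
A seventh above G in this key is F#.
Together with the bass G, this spells G major seventh in root position.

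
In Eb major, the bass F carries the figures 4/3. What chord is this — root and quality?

Bb dominant seventh

The figures 4/3 indicate a seventh chord in second inversion.
In second inversion the root lies a fourth above the bass: a fourth above F in Eb major is Bb.
The chord tones are F, Ab, Bb, D, giving Bb dominant seventh.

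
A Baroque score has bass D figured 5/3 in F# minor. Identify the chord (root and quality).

The figures 5/3 indicate a triad in root position.
In root position the bass is the root, so the root is D.
The chord tones are D, F#, A, giving D major.

D major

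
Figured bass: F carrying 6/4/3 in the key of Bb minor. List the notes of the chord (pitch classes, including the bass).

F, Ab, Bb, Db

A third above F in this key is Ab.
A fourth above F in this key is Bb.
A sixth above F in this key is Db.
Together with the bass F, this spells Bb minor seventh in second inversion.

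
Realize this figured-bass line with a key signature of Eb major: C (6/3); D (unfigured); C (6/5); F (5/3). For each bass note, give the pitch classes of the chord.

C, Eb, Ab | D, F, Ab | C, Eb, G, Ab | F, Ab, C

C (6/3): C, Eb, Ab.
D (5/3): D, F, Ab.
C (6/5/3): C, Eb, G, Ab.
F (5/3): F, Ab, C.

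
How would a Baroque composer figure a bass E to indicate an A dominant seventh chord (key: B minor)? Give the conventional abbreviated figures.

4/3

E is the fifth of A dominant seventh, so the chord is in second inversion.
A seventh chord in second inversion is figured 6/4/3, conventionally abbreviated 4/3.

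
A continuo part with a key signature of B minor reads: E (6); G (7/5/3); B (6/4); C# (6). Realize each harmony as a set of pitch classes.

E (6/3): E, G, C#.
G (7/5/3): G, B, D, F#.
B (6/4): B, E, G.
C# (6/3): C#, E, A.

E, G, C# | G, B, D, F# | B, E, G | C#, E, A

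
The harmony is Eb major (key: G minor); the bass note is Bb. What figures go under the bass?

Bb is the fifth of Eb major, so the chord is in second inversion.
A triad in second inversion is figured 6/4, conventionally abbreviated 6/4.

6/4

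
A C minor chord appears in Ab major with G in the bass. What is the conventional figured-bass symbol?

G is the fifth of C minor, so the chord is in second inversion.
A triad in second inversion is figured 6/4, conventionally abbreviated 6/4.

6/4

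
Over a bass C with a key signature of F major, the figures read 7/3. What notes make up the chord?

C, E, G, Bb

The written figures 7/3 are shorthand for 7/5/3: the 5 is implied.
A third above C in this key is E.
A fifth above C in this key is G.
A seventh above C in this key is Bb.
Together with the bass C, this spells C dominant seventh in root position.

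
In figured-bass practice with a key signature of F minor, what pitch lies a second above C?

Counting 1 letter step above C lands on D; in F minor, that letter is Db.

Db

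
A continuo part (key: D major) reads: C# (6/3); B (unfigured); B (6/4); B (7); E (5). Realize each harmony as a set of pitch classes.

C#, E, A | B, D, F# | B, E, G | B, D, F#, A | E, G, B

C# (6/3): C#, E, A.
B (5/3): B, D, F#.
B (6/4): B, E, G.
B (7/5/3): B, D, F#, A.
E (5/3): E, G, B.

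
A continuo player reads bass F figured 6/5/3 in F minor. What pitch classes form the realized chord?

A third above F in this key is Ab.
A fifth above F in this key is C.
A sixth above F in this key is Db.
Together with the bass F, this spells Db major seventh in first inversion.

F, Ab, C, Db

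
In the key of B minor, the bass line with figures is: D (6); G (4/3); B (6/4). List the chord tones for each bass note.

D (6/3): D, F#, B.
G (6/4/3): G, B, C#, E.
B (6/4): B, E, G.

D, F#, B | G, B, C#, E | B, E, G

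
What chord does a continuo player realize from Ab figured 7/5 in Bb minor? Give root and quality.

Ab dominant seventh

The figures 7/5 indicate a seventh chord in root position.
In root position the bass is the root, so the root is Ab.
The chord tones are Ab, C, Eb, Gb, giving Ab dominant seventh.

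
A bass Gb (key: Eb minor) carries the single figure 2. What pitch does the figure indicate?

Counting 1 letter step above Gb lands on A; in Eb minor, that letter is Ab.

Ab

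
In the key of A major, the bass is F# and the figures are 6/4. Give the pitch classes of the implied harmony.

A fourth above F# in this key is B.
A sixth above F# in this key is D.
Together with the bass F#, this spells B minor in second inversion.

F#, B, D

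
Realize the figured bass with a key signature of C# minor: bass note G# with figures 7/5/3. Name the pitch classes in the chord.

G#, B, D#, F#

A third above G# in this key is B.
A fifth above G# in this key is D#.
A seventh above G# in this key is F#.
Together with the bass G#, this spells G# minor seventh in root position.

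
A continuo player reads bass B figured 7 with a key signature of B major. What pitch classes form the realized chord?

B, D#, F#, A#

The written figures 7 are shorthand for 7/5/3: the 5/3 are implied.
A third above B in this key is D#.
A fifth above B in this key is F#.
A seventh above B in this key is A#.
Together with the bass B, this spells B major seventh in root position.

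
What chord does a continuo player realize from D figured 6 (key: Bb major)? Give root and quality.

The figures 6 indicate a triad in first inversion.
In first inversion the root lies a sixth above the bass: a sixth above D in Bb major is Bb.
The chord tones are D, F, Bb, giving Bb major.

Bb major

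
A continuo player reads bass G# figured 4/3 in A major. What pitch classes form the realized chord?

G#, B, C#, E

The written figures 4/3 are shorthand for 6/4/3: the 6 is implied.
A third above G# in this key is B.
A fourth above G# in this key is C#.
A sixth above G# in this key is E.
Together with the bass G#, this spells C# minor seventh in second inversion.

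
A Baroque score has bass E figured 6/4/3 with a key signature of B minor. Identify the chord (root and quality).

A dominant seventh

The figures 6/4/3 indicate a seventh chord in second inversion.
In second inversion the root lies a fourth above the bass: a fourth above E in B minor is A.
The chord tones are E, G, A, C#, giving A dominant seventh.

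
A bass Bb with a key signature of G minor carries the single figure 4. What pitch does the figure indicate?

Eb

Counting 3 letter steps above Bb lands on E; in G minor, that letter is Eb.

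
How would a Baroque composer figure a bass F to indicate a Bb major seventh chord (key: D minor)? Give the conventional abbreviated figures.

F is the fifth of Bb major seventh, so the chord is in second inversion.
A seventh chord in second inversion is figured 6/4/3, conventionally abbreviated 4/3.

4/3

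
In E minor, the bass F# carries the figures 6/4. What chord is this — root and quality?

B minor

The figures 6/4 indicate a triad in second inversion.
In second inversion the root lies a fourth above the bass: a fourth above F# in E minor is B.
The chord tones are F#, B, D, giving B minor.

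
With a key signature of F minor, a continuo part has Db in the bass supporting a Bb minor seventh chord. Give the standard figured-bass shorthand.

Db is the third of Bb minor seventh, so the chord is in first inversion.
A seventh chord in first inversion is figured 6/5/3, conventionally abbreviated 6/5.

6/5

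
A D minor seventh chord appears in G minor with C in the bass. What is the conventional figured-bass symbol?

4/2

C is the seventh of D minor seventh, so the chord is in third inversion.
A seventh chord in third inversion is figured 6/4/2, conventionally abbreviated 4/2.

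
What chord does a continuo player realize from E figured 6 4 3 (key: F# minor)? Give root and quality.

A major seventh

The figures 6 4 3 indicate a seventh chord in second inversion.
In second inversion the root lies a fourth above the bass: a fourth above E in F# minor is A.
The chord tones are E, G#, A, C#, giving A major seventh.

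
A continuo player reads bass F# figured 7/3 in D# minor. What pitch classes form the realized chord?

F#, A#, C#, E#

The written figures 7/3 are shorthand for 7/5/3: the 5 is implied.
A third above F# in this key is A#.
A fifth above F# in this key is C#.
A seventh above F# in this key is E#.
Together with the bass F#, this spells F# major seventh in root position.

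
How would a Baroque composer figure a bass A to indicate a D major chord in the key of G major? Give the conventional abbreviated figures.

A is the fifth of D major, so the chord is in second inversion.
A triad in second inversion is figured 6/4, conventionally abbreviated 6/4.

6/4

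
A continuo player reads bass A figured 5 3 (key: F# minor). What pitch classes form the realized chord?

A, C#, E

A third above A in this key is C#.
A fifth above A in this key is E.
Together with the bass A, this spells A major in root position.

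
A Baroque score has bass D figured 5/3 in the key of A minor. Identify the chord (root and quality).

D minor

The figures 5/3 indicate a triad in root position.
In root position the bass is the root, so the root is D.
The chord tones are D, F, A, giving D minor.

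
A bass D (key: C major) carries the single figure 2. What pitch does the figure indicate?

E

Counting 1 letter step above D lands on E; in C major, that letter is E.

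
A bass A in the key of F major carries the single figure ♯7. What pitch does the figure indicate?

G#

Counting 6 letter steps above A lands on G; in F major, that letter is G.
The #7 figure raises it a semitone, giving G#.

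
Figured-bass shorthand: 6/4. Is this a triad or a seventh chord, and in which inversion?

triad, second inversion

Intervals of 6/4 above the bass form a triad; the bass is the fifth, so this is second inversion.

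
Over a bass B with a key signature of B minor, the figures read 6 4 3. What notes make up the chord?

B, D, E, G

A third above B in this key is D.
A fourth above B in this key is E.
A sixth above B in this key is G.
Together with the bass B, this spells E minor seventh in second inversion.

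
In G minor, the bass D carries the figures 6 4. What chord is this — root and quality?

G minor

The figures 6 4 indicate a triad in second inversion.
In second inversion the root lies a fourth above the bass: a fourth above D in G minor is G.
The chord tones are D, G, Bb, giving G minor.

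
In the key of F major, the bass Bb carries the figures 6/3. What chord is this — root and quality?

G minor

The figures 6/3 indicate a triad in first inversion.
In first inversion the root lies a sixth above the bass: a sixth above Bb in F major is G.
The chord tones are Bb, D, G, giving G minor.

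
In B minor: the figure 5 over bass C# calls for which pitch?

Counting 4 letter steps above C# lands on G; in B minor, that letter is G.

G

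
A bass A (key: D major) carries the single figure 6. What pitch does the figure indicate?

F#

Counting 5 letter steps above A lands on F; in D major, that letter is F#.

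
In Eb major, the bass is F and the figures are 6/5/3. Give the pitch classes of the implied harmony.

F, Ab, C, D

A third above F in this key is Ab.
A fifth above F in this key is C.
A sixth above F in this key is D.
Together with the bass F, this spells D half-diminished seventh in first inversion.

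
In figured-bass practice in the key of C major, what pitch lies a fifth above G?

Counting 4 letter steps above G lands on D; in C major, that letter is D.

D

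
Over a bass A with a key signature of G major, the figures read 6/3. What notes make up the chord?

A, C, F#

A third above A in this key is C.
A sixth above A in this key is F#.
Together with the bass A, this spells F# diminished in first inversion.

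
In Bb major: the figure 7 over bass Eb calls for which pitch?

Counting 6 letter steps above Eb lands on D; in Bb major, that letter is D.

D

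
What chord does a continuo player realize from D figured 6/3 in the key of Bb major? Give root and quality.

Bb major

The figures 6/3 indicate a triad in first inversion.
In first inversion the root lies a sixth above the bass: a sixth above D in Bb major is Bb.
The chord tones are D, F, Bb, giving Bb major.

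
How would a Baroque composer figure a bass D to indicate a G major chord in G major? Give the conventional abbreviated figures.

D is the fifth of G major, so the chord is in second inversion.
A triad in second inversion is figured 6/4, conventionally abbreviated 6/4.

6/4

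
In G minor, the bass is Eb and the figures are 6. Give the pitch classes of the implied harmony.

Eb, G, C

The written figures 6 are shorthand for 6/3: the 3 is implied.
A third above Eb in this key is G.
A sixth above Eb in this key is C.
Together with the bass Eb, this spells C minor in first inversion.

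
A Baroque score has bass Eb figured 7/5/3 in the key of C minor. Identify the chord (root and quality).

The figures 7/5/3 indicate a seventh chord in root position.
In root position the bass is the root, so the root is Eb.
The chord tones are Eb, G, Bb, D, giving Eb major seventh.

Eb major seventh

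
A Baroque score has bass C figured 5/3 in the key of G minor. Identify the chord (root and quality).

The figures 5/3 indicate a triad in root position.
In root position the bass is the root, so the root is C.
The chord tones are C, Eb, G, giving C minor.

C minor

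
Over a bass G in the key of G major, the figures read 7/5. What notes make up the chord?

G, B, D, F#

The written figures 7/5 are shorthand for 7/5/3: the 3 is implied.
A third above G in this key is B.
A fifth above G in this key is D.
A seventh above G in this key is F#.
Together with the bass G, this spells G major seventh in root position.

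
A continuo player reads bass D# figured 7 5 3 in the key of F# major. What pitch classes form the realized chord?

A third above D# in this key is F#.
A fifth above D# in this key is A#.
A seventh above D# in this key is C#.
Together with the bass D#, this spells D# minor seventh in root position.

D#, F#, A#, C#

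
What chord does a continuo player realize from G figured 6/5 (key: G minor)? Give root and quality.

The figures 6/5 indicate a seventh chord in first inversion.
In first inversion the root lies a sixth above the bass: a sixth above G in G minor is Eb.
The chord tones are G, Bb, D, Eb, giving Eb major seventh.

Eb major seventh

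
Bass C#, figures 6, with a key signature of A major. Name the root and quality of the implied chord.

The figures 6 indicate a triad in first inversion.
In first inversion the root lies a sixth above the bass: a sixth above C# in A major is A.
The chord tones are C#, E, A, giving A major.

A major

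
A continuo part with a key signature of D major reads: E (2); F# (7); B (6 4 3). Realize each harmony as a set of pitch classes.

E, F#, A, C# | F#, A, C#, E | B, D, E, G

E (6/4/2): E, F#, A, C#.
F# (7/5/3): F#, A, C#, E.
B (6/4/3): B, D, E, G.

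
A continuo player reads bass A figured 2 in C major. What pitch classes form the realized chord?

A, B, D, F

The written figures 2 are shorthand for 6/4/2: the 6/4 are implied.
A second above A in this key is B.
A fourth above A in this key is D.
A sixth above A in this key is F.
Together with the bass A, this spells B half-diminished seventh in third inversion.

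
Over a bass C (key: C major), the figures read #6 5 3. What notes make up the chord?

C, E, G, A#

A third above C in this key is E.
A fifth above C in this key is G.
A sixth above C in this key is A, raised to A# by the sharp.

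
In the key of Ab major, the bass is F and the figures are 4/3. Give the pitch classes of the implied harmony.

F, Ab, Bb, Db

The written figures 4/3 are shorthand for 6/4/3: the 6 is implied.
A third above F in this key is Ab.
A fourth above F in this key is Bb.
A sixth above F in this key is Db.
Together with the bass F, this spells Bb minor seventh in second inversion.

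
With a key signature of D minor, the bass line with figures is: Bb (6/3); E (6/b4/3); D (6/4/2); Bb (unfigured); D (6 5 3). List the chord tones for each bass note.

Bb (6/3): Bb, D, G.
E (6/b4/3): E, G, Ab, C.
D (6/4/2): D, E, G, Bb.
Bb (5/3): Bb, D, F.
D (6/5/3): D, F, A, Bb.

Bb, D, G | E, G, Ab, C | D, E, G, Bb | Bb, D, F | D, F, A, Bb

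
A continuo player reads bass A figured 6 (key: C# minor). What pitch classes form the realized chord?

A, C#, F#

The written figures 6 are shorthand for 6/3: the 3 is implied.
A third above A in this key is C#.
A sixth above A in this key is F#.
Together with the bass A, this spells F# minor in first inversion.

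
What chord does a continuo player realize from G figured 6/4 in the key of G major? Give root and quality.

C major

The figures 6/4 indicate a triad in second inversion.
In second inversion the root lies a fourth above the bass: a fourth above G in G major is C.
The chord tones are G, C, E, giving C major.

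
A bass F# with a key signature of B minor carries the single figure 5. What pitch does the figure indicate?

C#

Counting 4 letter steps above F# lands on C; in B minor, that letter is C#.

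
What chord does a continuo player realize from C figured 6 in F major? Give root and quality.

A minor

The figures 6 indicate a triad in first inversion.
In first inversion the root lies a sixth above the bass: a sixth above C in F major is A.
The chord tones are C, E, A, giving A minor.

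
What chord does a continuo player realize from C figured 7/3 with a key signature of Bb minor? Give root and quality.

The figures 7/3 indicate a seventh chord in root position.
In root position the bass is the root, so the root is C.
The chord tones are C, Eb, Gb, Bb, giving C half-diminished seventh.

C half-diminished seventh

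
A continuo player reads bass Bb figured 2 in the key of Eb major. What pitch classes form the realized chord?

The written figures 2 are shorthand for 6/4/2: the 6/4 are implied.
A second above Bb in this key is C.
A fourth above Bb in this key is Eb.
A sixth above Bb in this key is G.
Together with the bass Bb, this spells C minor seventh in third inversion.

Bb, C, Eb, G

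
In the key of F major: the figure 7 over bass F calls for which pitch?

Counting 6 letter steps above F lands on E; in F major, that letter is E.

E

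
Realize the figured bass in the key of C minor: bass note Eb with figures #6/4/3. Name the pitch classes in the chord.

A third above Eb in this key is G.
A fourth above Eb in this key is Ab.
A sixth above Eb in this key is C, raised to C# by the sharp.

Eb, G, Ab, C#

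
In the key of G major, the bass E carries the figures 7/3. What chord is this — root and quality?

The figures 7/3 indicate a seventh chord in root position.
In root position the bass is the root, so the root is E.
The chord tones are E, G, B, D, giving E minor seventh.

E minor seventh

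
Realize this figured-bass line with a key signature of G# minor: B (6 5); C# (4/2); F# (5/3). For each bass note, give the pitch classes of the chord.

B, D#, F#, G# | C#, D#, F#, A# | F#, A#, C#

B (6/5/3): B, D#, F#, G#.
C# (6/4/2): C#, D#, F#, A#.
F# (5/3): F#, A#, C#.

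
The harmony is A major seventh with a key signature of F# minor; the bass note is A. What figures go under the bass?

7

A is the root of A major seventh, so the chord is in root position.
A seventh chord in root position is figured 7/5/3, conventionally abbreviated 7.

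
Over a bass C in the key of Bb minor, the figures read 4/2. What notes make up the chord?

The written figures 4/2 are shorthand for 6/4/2: the 6 is implied.
A second above C in this key is Db.
A fourth above C in this key is F.
A sixth above C in this key is Ab.
Together with the bass C, this spells Db major seventh in third inversion.

C, Db, F, Ab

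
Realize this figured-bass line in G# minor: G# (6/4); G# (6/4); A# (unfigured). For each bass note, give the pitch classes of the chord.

G# (6/4): G#, C#, E.
G# (6/4): G#, C#, E.
A# (5/3): A#, C#, E.

G#, C#, E | G#, C#, E | A#, C#, E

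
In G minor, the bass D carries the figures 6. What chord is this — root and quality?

The figures 6 indicate a triad in first inversion.
In first inversion the root lies a sixth above the bass: a sixth above D in G minor is Bb.
The chord tones are D, F, Bb, giving Bb major.

Bb major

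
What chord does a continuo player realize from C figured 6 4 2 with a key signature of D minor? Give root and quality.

The figures 6 4 2 indicate a seventh chord in third inversion.
In third inversion the root lies a second above the bass: a second above C in D minor is D.
The chord tones are C, D, F, A, giving D minor seventh.

D minor seventh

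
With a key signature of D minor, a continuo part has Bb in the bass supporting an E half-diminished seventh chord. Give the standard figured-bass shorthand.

Bb is the fifth of E half-diminished seventh, so the chord is in second inversion.
A seventh chord in second inversion is figured 6/4/3, conventionally abbreviated 4/3.

4/3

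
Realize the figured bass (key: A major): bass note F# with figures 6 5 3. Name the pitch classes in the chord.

F#, A, C#, D

A third above F# in this key is A.
A fifth above F# in this key is C#.
A sixth above F# in this key is D.
Together with the bass F#, this spells D major seventh in first inversion.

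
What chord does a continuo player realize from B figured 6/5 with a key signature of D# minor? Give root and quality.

G# minor seventh

The figures 6/5 indicate a seventh chord in first inversion.
In first inversion the root lies a sixth above the bass: a sixth above B in D# minor is G#.
The chord tones are B, D#, F#, G#, giving G# minor seventh.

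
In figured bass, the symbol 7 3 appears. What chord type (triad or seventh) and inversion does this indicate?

seventh chord, root position

7 3 is shorthand for 7/5/3.
Intervals of 7/5/3 above the bass form a seventh chord; the bass is the root, so this is root position.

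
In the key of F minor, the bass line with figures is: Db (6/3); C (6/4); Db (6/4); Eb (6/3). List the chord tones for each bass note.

Db, F, Bb | C, F, Ab | Db, G, Bb | Eb, G, C

Db (6/3): Db, F, Bb.
C (6/4): C, F, Ab.
Db (6/4): Db, G, Bb.
Eb (6/3): Eb, G, C.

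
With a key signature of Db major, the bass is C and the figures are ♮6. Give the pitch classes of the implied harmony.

The written figures ♮6 are shorthand for 6/3: the 3 is implied.
A third above C in this key is Eb.
A sixth above C in this key is Ab, made natural (A) by the ♮ figure.
Together with the bass C, this spells A diminished in first inversion.

C, Eb, A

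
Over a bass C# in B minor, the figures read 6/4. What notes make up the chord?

A fourth above C# in this key is F#.
A sixth above C# in this key is A.
Together with the bass C#, this spells F# minor in second inversion.

C#, F#, A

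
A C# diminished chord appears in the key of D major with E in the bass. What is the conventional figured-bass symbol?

6

E is the third of C# diminished, so the chord is in first inversion.
A triad in first inversion is figured 6/3, conventionally abbreviated 6.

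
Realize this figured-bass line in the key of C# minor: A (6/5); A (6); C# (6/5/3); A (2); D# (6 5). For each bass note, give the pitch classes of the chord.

A, C#, E, F# | A, C#, F# | C#, E, G#, A | A, B, D#, F# | D#, F#, A, B

A (6/5/3): A, C#, E, F#.
A (6/3): A, C#, F#.
C# (6/5/3): C#, E, G#, A.
A (6/4/2): A, B, D#, F#.
D# (6/5/3): D#, F#, A, B.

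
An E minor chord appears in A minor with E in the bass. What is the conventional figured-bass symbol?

no figures

E is the root of E minor, so the chord is in root position.
A triad in root position is figured 5/3, conventionally abbreviated (no figures — root-position triad).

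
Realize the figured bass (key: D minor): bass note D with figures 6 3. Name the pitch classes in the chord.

D, F, Bb

A third above D in this key is F.
A sixth above D in this key is Bb.
Together with the bass D, this spells Bb major in first inversion.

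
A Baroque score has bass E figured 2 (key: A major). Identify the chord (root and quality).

The figures 2 indicate a seventh chord in third inversion.
In third inversion the root lies a second above the bass: a second above E in A major is F#.
The chord tones are E, F#, A, C#, giving F# minor seventh.

F# minor seventh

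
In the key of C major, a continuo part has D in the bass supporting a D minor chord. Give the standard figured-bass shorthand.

no figures

D is the root of D minor, so the chord is in root position.
A triad in root position is figured 5/3, conventionally abbreviated (no figures — root-position triad).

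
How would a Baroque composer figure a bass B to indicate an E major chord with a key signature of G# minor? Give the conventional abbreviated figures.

B is the fifth of E major, so the chord is in second inversion.
A triad in second inversion is figured 6/4, conventionally abbreviated 6/4.

6/4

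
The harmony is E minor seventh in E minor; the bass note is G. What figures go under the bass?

6/5

G is the third of E minor seventh, so the chord is in first inversion.
A seventh chord in first inversion is figured 6/5/3, conventionally abbreviated 6/5.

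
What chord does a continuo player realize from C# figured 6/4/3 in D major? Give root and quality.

The figures 6/4/3 indicate a seventh chord in second inversion.
In second inversion the root lies a fourth above the bass: a fourth above C# in D major is F#.
The chord tones are C#, E, F#, A, giving F# minor seventh.

F# minor seventh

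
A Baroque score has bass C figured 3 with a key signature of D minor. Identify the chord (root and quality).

C major

The figures 3 indicate a triad in root position.
In root position the bass is the root, so the root is C.
The chord tones are C, E, G, giving C major.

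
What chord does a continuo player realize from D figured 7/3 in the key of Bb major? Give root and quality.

The figures 7/3 indicate a seventh chord in root position.
In root position the bass is the root, so the root is D.
The chord tones are D, F, A, C, giving D minor seventh.

D minor seventh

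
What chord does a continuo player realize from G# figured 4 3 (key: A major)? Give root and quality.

C# minor seventh

The figures 4 3 indicate a seventh chord in second inversion.
In second inversion the root lies a fourth above the bass: a fourth above G# in A major is C#.
The chord tones are G#, B, C#, E, giving C# minor seventh.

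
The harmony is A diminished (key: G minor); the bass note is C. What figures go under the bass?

6

C is the third of A diminished, so the chord is in first inversion.
A triad in first inversion is figured 6/3, conventionally abbreviated 6.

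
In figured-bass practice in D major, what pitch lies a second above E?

Counting 1 letter step above E lands on F; in D major, that letter is F#.

F#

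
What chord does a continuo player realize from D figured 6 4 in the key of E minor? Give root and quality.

The figures 6 4 indicate a triad in second inversion.
In second inversion the root lies a fourth above the bass: a fourth above D in E minor is G.
The chord tones are D, G, B, giving G major.

G major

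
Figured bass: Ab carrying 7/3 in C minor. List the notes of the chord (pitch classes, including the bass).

The written figures 7/3 are shorthand for 7/5/3: the 5 is implied.
A third above Ab in this key is C.
A fifth above Ab in this key is Eb.
A seventh above Ab in this key is G.
Together with the bass Ab, this spells Ab major seventh in root position.

Ab, C, Eb, G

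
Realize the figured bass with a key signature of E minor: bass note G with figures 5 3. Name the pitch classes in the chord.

A third above G in this key is B.
A fifth above G in this key is D.
Together with the bass G, this spells G major in root position.

G, B, D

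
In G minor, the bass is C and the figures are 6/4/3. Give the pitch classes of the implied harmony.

C, Eb, F, A

A third above C in this key is Eb.
A fourth above C in this key is F.
A sixth above C in this key is A.
Together with the bass C, this spells F dominant seventh in second inversion.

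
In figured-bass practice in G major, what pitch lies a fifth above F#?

Counting 4 letter steps above F# lands on C; in G major, that letter is C.

C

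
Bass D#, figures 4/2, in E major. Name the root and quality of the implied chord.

E major seventh

The figures 4/2 indicate a seventh chord in third inversion.
In third inversion the root lies a second above the bass: a second above D# in E major is E.
The chord tones are D#, E, G#, B, giving E major seventh.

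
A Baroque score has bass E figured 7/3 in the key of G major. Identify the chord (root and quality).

The figures 7/3 indicate a seventh chord in root position.
In root position the bass is the root, so the root is E.
The chord tones are E, G, B, D, giving E minor seventh.

E minor seventh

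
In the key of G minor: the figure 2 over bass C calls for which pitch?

Counting 1 letter step above C lands on D; in G minor, that letter is D.

D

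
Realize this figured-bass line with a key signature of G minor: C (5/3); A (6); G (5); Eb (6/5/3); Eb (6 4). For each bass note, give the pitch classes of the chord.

C, Eb, G | A, C, F | G, Bb, D | Eb, G, Bb, C | Eb, A, C

C (5/3): C, Eb, G.
A (6/3): A, C, F.
G (5/3): G, Bb, D.
Eb (6/5/3): Eb, G, Bb, C.
Eb (6/4): Eb, A, C.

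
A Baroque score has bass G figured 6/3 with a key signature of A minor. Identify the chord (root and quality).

E minor

The figures 6/3 indicate a triad in first inversion.
In first inversion the root lies a sixth above the bass: a sixth above G in A minor is E.
The chord tones are G, B, E, giving E minor.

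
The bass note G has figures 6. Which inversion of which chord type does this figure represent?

triad, first inversion

6 is shorthand for 6/3.
Intervals of 6/3 above the bass form a triad; the bass is the third, so this is first inversion.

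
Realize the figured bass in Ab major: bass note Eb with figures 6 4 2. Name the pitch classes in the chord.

Eb, F, Ab, C

A second above Eb in this key is F.
A fourth above Eb in this key is Ab.
A sixth above Eb in this key is C.
Together with the bass Eb, this spells F minor seventh in third inversion.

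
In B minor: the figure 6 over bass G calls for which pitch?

E

Counting 5 letter steps above G lands on E; in B minor, that letter is E.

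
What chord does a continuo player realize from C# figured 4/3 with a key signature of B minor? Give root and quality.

F# minor seventh

The figures 4/3 indicate a seventh chord in second inversion.
In second inversion the root lies a fourth above the bass: a fourth above C# in B minor is F#.
The chord tones are C#, E, F#, A, giving F# minor seventh.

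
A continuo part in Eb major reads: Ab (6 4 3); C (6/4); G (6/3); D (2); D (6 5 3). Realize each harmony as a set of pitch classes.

Ab, C, D, F | C, F, Ab | G, Bb, Eb | D, Eb, G, Bb | D, F, Ab, Bb

Ab (6/4/3): Ab, C, D, F.
C (6/4): C, F, Ab.
G (6/3): G, Bb, Eb.
D (6/4/2): D, Eb, G, Bb.
D (6/5/3): D, F, Ab, Bb.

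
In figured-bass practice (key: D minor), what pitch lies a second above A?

Counting 1 letter step above A lands on B; in D minor, that letter is Bb.

Bb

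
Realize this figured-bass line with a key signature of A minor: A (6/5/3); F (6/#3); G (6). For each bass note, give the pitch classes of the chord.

A (6/5/3): A, C, E, F.
F (6/#3): F, A#, D.
G (6/3): G, B, E.

A, C, E, F | F, A#, D | G, B, E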